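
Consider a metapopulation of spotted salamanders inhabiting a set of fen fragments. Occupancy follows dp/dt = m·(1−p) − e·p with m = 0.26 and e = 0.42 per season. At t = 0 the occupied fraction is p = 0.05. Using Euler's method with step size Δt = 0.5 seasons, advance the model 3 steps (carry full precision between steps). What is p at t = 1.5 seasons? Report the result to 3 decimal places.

0.287

Update rule: p ← p + [m·(1−p) − e·p]·Δt with Δt = 0.5.
  1  |  dp/dt·Δt = +0.113000  |  p_1 = 0.163000
  2  |  dp/dt·Δt = +0.074580  |  p_2 = 0.237580
  3  |  dp/dt·Δt = +0.049223  |  p_3 = 0.286803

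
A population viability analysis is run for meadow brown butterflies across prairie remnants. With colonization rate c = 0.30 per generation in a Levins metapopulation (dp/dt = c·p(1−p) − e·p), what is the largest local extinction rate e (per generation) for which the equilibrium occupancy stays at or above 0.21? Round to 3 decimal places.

0.237

1 − e/c ≥ 0.21 ⇒ e ≤ c(1 − 0.21) = 0.30 × 0.7900.
e_max = 0.2370.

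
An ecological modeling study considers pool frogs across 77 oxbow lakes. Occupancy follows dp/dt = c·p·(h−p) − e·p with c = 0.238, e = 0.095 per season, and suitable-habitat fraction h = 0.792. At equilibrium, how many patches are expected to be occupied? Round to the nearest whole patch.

30

p* = h − e/c = 0.792 − 0.3992 = 0.3928.
Expected occupied patches = N × p* = 77 × 0.3928 = 30.25 ≈ 30.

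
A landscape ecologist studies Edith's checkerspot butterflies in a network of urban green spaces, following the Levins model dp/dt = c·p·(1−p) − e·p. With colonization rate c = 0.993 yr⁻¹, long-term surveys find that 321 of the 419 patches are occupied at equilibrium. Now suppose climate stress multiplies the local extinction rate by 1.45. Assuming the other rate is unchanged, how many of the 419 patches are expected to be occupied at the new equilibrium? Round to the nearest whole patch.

Observed p* = 321/419 = 0.76611.
Balance c(1−p*) = e gives e = 0.993×(1 − 0.76611) = 0.23225.
New p* = 1 − e/c = 1 − 0.33676/0.99300 = 0.66087.
Expected occupied = 419 × 0.66087 = 276.90 ≈ 277.

277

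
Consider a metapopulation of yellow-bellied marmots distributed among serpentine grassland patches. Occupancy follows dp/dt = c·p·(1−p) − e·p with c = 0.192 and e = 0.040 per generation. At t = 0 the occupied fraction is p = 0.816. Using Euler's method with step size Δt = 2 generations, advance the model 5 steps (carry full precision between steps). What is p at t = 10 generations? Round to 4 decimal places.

Update rule: p ← p + [c·p·(1−p) − e·p]·Δt with Δt = 2.
step 1: Δp = -0.00762, p = 0.80838
step 2: Δp = -0.00519, p = 0.80319
step 3: Δp = -0.00355, p = 0.79964
step 4: Δp = -0.00245, p = 0.79719
step 5: Δp = -0.00169, p = 0.79550

0.7955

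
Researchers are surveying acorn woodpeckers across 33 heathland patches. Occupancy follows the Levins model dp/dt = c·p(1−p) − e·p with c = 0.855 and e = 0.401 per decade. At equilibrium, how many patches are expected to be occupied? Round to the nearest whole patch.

18

p* = 1 − e/c = 1 − 0.401/0.855 = 0.5310.
Expected occupied patches = N × p* = 33 × 0.5310 = 17.52 ≈ 18.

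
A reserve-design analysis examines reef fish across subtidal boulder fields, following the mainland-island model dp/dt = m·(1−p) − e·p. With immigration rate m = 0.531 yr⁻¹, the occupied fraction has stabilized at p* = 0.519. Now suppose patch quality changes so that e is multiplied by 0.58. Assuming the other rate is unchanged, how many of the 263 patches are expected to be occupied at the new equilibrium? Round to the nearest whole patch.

Balance m(1−p*) = e·p* gives e = m(1−p*)/p* = 0.531×0.48100/0.51900 = 0.49212.
New p* = m/(m+e) = 0.53100/(0.53100+0.28543) = 0.65039.
Expected occupied = 263 × 0.65039 = 171.05 ≈ 171.

171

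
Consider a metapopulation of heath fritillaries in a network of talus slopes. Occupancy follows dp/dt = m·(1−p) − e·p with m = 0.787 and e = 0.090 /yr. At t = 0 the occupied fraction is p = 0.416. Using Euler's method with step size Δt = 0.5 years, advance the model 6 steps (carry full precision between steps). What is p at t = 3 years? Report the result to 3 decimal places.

Update rule: p ← p + [m·(1−p) − e·p]·Δt with Δt = 0.5.
  1  |  dp/dt·Δt = +0.211084  |  p_1 = 0.627084
  2  |  dp/dt·Δt = +0.118524  |  p_2 = 0.745608
  3  |  dp/dt·Δt = +0.066551  |  p_3 = 0.812159
  4  |  dp/dt·Δt = +0.037368  |  p_4 = 0.849527
  5  |  dp/dt·Δt = +0.020982  |  p_5 = 0.870509
  6  |  dp/dt·Δt = +0.011782  |  p_6 = 0.882291

0.882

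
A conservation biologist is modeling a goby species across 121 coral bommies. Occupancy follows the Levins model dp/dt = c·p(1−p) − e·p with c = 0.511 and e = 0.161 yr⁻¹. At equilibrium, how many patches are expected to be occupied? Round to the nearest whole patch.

p* = 1 − e/c = 1 − 0.161/0.511 = 0.6849.
Expected occupied patches = N × p* = 121 × 0.6849 = 82.88 ≈ 83.

83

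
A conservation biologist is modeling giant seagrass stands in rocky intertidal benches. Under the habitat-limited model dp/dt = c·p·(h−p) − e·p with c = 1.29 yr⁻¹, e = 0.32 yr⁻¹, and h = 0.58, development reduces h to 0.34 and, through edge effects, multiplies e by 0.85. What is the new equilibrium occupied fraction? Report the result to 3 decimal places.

0.129

Before: p* = h − e/c = 0.58 − 0.32/1.29 = 0.58 − 0.2481 = 0.3319.
After: c = 1.29, e = 0.272, h = 0.34; p* = 0.34 − 0.272/1.29 = 0.1291.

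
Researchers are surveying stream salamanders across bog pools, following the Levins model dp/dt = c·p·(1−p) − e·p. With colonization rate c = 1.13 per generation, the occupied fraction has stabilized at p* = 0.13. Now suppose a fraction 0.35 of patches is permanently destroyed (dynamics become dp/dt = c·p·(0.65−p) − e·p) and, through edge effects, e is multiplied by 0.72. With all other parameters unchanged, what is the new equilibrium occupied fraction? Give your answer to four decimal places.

Balance c(1−p*) = e gives e = 1.13×(1 − 0.13000) = 0.98310.
New p* = 0.65 − e/c = 0.65 − 0.70783/1.13000 = 0.02360.

0.0236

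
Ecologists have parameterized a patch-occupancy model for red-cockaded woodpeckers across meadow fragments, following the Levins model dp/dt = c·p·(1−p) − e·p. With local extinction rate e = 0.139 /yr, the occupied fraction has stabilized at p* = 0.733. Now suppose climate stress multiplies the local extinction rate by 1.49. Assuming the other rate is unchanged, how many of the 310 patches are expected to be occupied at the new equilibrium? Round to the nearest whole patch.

Balance c(1−p*) = e gives c = e/(1 − 0.73300) = 0.139/0.26700 = 0.52060.
New p* = 1 − e/c = 1 − 0.20711/0.52060 = 0.60217.
Expected occupied = 310 × 0.60217 = 186.67 ≈ 187.

187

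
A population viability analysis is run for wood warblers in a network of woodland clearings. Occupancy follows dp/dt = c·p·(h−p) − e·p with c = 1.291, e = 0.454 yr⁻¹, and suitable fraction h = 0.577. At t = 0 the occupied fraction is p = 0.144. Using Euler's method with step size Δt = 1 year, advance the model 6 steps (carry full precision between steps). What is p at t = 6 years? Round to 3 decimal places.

Update rule: p ← p + [c·p·(h−p) − e·p]·Δt with Δt = 1.
  1  |  dp/dt·Δt = +0.015120  |  p_1 = 0.159120
  2  |  dp/dt·Δt = +0.013602  |  p_2 = 0.172722
  3  |  dp/dt·Δt = +0.011732  |  p_3 = 0.184454
  4  |  dp/dt·Δt = +0.009735  |  p_4 = 0.194189
  5  |  dp/dt·Δt = +0.007808  |  p_5 = 0.201997
  6  |  dp/dt·Δt = +0.006086  |  p_6 = 0.208083

0.208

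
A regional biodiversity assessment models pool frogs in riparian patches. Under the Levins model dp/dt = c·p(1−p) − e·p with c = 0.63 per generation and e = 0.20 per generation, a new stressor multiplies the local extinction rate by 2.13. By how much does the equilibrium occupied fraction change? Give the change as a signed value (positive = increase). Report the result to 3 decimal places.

-0.359

Before: p* = 1 − 0.20/0.63 = 0.6825.
After the change, c = 0.63, e = 0.426, so p* = 1 − 0.426/0.63 = 0.3238.
Δp* = 0.3238 − 0.6825 = -0.3587.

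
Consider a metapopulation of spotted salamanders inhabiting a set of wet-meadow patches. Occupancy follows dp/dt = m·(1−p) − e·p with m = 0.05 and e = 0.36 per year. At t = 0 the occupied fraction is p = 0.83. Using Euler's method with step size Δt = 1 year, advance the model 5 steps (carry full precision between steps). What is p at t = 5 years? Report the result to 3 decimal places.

Update rule: p ← p + [m·(1−p) − e·p]·Δt with Δt = 1.
p: 0.83000 → 0.53970  (Δp = -0.29030)
p: 0.53970 → 0.36842  (Δp = -0.17128)
p: 0.36842 → 0.26737  (Δp = -0.10105)
p: 0.26737 → 0.20775  (Δp = -0.05962)
p: 0.20775 → 0.17257  (Δp = -0.03518)

0.173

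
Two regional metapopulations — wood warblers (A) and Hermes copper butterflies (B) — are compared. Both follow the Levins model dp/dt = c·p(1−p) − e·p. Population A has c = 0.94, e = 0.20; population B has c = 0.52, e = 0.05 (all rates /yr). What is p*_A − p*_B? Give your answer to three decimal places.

A: p*_A = 1 − 0.20/0.94 = 0.7872.
B: p*_B = 1 − 0.05/0.52 = 0.9038.
p*_A − p*_B = 0.7872 − 0.9038 = -0.1166.

-0.117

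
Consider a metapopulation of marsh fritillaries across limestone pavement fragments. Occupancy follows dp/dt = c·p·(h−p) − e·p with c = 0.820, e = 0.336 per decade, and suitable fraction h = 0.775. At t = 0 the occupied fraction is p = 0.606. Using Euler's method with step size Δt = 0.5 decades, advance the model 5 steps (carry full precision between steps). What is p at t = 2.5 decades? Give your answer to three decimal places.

0.438

Update rule: p ← p + [c·p·(h−p) − e·p]·Δt with Δt = 0.5.
t = 0.5: p = 0.60600 + (-0.05982) = 0.54618
t = 1: p = 0.54618 + (-0.04052) = 0.50566
t = 1.5: p = 0.50566 + (-0.02911) = 0.47655
t = 2: p = 0.47655 + (-0.02175) = 0.45480
t = 2.5: p = 0.45480 + (-0.01670) = 0.43810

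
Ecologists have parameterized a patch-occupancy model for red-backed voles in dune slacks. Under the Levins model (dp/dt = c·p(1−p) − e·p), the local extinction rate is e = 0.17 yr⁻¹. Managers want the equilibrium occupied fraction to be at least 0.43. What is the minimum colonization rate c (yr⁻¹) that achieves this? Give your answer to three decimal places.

p* = 1 − e/c ≥ 0.43 requires e/c ≤ 0.5700, i.e. c ≥ e/0.5700.
c_min = 0.17/0.5700 = 0.2982.

0.298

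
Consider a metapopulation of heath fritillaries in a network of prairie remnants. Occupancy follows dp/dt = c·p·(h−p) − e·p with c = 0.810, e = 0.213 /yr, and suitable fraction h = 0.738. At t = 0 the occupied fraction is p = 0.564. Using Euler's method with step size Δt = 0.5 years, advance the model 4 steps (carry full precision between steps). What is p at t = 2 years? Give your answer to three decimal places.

0.508

Update rule: p ← p + [c·p·(h−p) − e·p]·Δt with Δt = 0.5.
t = 0.5: p = 0.56400 + (-0.02032) = 0.54368
t = 1: p = 0.54368 + (-0.01511) = 0.52856
t = 1.5: p = 0.52856 + (-0.01146) = 0.51711
t = 2: p = 0.51711 + (-0.00881) = 0.50830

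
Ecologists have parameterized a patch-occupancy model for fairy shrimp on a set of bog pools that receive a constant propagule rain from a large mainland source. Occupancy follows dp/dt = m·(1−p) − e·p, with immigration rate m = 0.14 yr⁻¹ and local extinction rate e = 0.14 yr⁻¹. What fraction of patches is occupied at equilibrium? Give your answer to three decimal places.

At equilibrium the propagule rain into empty patches balances local extinction: m(1−p*) = e·p*.
p* = m/(m+e) = 0.14/(0.14+0.14) = 0.14/0.2800 = 0.5000.

0.500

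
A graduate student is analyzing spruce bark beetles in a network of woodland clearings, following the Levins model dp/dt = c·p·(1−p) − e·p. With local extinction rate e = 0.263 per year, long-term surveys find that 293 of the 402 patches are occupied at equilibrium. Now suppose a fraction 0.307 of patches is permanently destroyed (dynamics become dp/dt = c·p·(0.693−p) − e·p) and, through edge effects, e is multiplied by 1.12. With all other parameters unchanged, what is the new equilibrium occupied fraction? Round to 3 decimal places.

0.389

Observed p* = 293/402 = 0.72886.
Balance c(1−p*) = e gives c = e/(1 − 0.72886) = 0.263/0.27114 = 0.96998.
New p* = 0.693 − e/c = 0.693 − 0.29456/0.96998 = 0.38932.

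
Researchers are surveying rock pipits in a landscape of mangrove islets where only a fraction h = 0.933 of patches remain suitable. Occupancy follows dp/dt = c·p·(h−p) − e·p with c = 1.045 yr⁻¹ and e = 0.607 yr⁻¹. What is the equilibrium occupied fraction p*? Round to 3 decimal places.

Setting dp/dt = 0 and dividing by p* gives c·(h−p*) = e.
So p* = h − e/c = 0.933 − 0.607/1.045 = 0.933 − 0.5809 = 0.3521.

0.352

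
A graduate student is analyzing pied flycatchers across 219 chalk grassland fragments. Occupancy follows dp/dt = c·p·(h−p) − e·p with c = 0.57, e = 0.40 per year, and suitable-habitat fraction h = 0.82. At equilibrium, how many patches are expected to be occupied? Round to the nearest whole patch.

26

p* = h − e/c = 0.82 − 0.7018 = 0.1182.
Expected occupied patches = N × p* = 219 × 0.1182 = 25.90 ≈ 26.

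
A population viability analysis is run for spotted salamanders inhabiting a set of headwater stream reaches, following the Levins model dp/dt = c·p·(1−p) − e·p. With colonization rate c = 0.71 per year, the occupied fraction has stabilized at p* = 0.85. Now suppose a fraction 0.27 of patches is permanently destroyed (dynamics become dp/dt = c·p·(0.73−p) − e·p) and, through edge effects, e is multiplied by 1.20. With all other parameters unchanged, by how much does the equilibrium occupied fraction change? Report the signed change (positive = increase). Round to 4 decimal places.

Balance c(1−p*) = e gives e = 0.71×(1 − 0.85000) = 0.10650.
New p* = 0.73 − e/c = 0.73 − 0.12780/0.71000 = 0.55000.
Δp* = 0.55000 − 0.85000 = -0.30000.

-0.3000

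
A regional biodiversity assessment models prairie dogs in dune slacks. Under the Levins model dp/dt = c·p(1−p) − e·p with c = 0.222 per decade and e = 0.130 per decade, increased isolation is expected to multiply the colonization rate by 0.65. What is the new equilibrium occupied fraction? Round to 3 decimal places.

0.099

Before: p* = 1 − 0.130/0.222 = 0.4144.
After the change, c = 0.1443, e = 0.13, so p* = 1 − 0.13/0.1443 = 0.0991.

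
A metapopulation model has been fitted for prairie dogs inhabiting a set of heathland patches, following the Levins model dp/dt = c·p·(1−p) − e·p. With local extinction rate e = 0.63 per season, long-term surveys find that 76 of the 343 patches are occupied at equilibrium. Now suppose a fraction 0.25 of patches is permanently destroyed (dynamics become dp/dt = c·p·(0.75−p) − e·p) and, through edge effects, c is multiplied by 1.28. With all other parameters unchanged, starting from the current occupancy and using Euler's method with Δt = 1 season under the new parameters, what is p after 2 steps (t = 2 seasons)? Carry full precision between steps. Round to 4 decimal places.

0.1903

Observed p* = 76/343 = 0.22157.
Balance c(1−p*) = e gives c = e/(1 − 0.22157) = 0.63/0.77843 = 0.80933.
Starting from p₀ = 0.22157; update p ← p + (dp/dt)·Δt with the new parameters.
  1  |  dp/dt·Δt = -0.018299  |  p_1 = 0.203276
  2  |  dp/dt·Δt = -0.012934  |  p_2 = 0.190342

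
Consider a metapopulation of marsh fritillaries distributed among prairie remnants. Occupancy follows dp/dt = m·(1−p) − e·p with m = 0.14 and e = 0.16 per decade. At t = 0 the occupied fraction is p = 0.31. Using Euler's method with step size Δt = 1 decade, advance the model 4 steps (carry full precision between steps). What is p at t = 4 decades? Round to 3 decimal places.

0.429

Update rule: p ← p + [m·(1−p) − e·p]·Δt with Δt = 1.
  1  |  dp/dt·Δt = +0.047000  |  p_1 = 0.357000
  2  |  dp/dt·Δt = +0.032900  |  p_2 = 0.389900
  3  |  dp/dt·Δt = +0.023030  |  p_3 = 0.412930
  4  |  dp/dt·Δt = +0.016121  |  p_4 = 0.429051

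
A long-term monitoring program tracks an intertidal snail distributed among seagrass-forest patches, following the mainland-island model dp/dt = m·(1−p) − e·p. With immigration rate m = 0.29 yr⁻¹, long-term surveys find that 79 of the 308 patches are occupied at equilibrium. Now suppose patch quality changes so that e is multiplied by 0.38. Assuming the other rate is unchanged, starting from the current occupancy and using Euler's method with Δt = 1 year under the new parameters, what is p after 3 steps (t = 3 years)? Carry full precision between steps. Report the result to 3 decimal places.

0.463

Observed p* = 79/308 = 0.25649.
Balance m(1−p*) = e·p* gives e = m(1−p*)/p* = 0.29×0.74351/0.25649 = 0.84063.
Starting from p₀ = 0.25649; update p ← p + (dp/dt)·Δt with the new parameters.
  1  |  dp/dt·Δt = +0.133682  |  p_1 = 0.390176
  2  |  dp/dt·Δt = +0.052211  |  p_2 = 0.442387
  3  |  dp/dt·Δt = +0.020391  |  p_3 = 0.462778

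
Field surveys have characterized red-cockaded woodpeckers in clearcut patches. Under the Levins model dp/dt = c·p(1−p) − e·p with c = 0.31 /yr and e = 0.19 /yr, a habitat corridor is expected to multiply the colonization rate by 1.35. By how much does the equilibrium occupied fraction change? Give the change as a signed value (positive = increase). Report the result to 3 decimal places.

Before: p* = 1 − 0.19/0.31 = 0.3871.
After the change, c = 0.4185, e = 0.19, so p* = 1 − 0.19/0.4185 = 0.5460.
Δp* = 0.5460 − 0.3871 = +0.1589.

0.159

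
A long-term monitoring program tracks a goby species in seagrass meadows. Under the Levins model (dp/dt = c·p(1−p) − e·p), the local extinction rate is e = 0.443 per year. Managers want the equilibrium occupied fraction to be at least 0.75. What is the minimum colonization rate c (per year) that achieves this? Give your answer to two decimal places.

1.77

p* = 1 − e/c ≥ 0.75 requires e/c ≤ 0.2500, i.e. c ≥ e/0.2500.
c_min = 0.443/0.2500 = 1.7720.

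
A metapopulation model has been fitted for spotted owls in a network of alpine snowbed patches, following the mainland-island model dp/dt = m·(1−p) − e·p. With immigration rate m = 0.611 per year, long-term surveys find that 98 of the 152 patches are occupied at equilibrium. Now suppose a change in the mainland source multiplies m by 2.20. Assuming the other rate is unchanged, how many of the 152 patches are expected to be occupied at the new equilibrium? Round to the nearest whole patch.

Observed p* = 98/152 = 0.64474.
Balance m(1−p*) = e·p* gives e = m(1−p*)/p* = 0.611×0.35526/0.64474 = 0.33667.
New p* = m/(m+e) = 1.34420/(1.34420+0.33667) = 0.79970.
Expected occupied = 152 × 0.79970 = 121.55 ≈ 122.

122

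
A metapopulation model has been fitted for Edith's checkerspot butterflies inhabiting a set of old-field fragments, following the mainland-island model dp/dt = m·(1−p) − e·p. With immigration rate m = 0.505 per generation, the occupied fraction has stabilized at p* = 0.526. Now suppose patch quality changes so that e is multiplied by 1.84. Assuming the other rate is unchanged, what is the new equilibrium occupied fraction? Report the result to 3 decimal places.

0.376

Balance m(1−p*) = e·p* gives e = m(1−p*)/p* = 0.505×0.47400/0.52600 = 0.45508.
New p* = m/(m+e) = 0.50500/(0.50500+0.83735) = 0.37621.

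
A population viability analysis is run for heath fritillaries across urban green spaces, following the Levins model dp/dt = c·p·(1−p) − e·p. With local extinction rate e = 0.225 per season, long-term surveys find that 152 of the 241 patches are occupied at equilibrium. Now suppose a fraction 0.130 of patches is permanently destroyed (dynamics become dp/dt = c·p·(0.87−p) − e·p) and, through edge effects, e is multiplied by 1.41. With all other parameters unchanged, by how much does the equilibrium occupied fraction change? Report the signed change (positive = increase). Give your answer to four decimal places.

-0.2814

Observed p* = 152/241 = 0.63071.
Balance c(1−p*) = e gives c = e/(1 − 0.63071) = 0.225/0.36929 = 0.60928.
New p* = 0.87 − e/c = 0.87 − 0.31725/0.60928 = 0.34930.
Δp* = 0.34930 − 0.63071 = -0.28141.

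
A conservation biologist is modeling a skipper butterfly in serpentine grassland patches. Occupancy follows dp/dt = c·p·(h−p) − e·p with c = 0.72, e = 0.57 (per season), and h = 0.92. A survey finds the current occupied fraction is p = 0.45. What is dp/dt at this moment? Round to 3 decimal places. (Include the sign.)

-0.104

Colonization term: c·p·(h−p) = 0.72×0.45×0.4700 = 0.15228.
Extinction term: e·p = 0.25650.
dp/dt = 0.15228 − 0.25650 = -0.10422.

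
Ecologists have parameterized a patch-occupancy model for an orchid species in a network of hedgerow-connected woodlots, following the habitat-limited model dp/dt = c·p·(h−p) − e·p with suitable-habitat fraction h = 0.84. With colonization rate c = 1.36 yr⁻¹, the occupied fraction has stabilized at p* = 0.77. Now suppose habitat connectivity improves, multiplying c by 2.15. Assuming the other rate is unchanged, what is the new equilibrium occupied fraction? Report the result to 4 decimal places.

0.8074

Balance c(h−p*) = e gives e = 1.36×(0.84 − 0.77000) = 0.09520.
New p* = 0.84 − e/c = 0.84 − 0.09520/2.92400 = 0.80744.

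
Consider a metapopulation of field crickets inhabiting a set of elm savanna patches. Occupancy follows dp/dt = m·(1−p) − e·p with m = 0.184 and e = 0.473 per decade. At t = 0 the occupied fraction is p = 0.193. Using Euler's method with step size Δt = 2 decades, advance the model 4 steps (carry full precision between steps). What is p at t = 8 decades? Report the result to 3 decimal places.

Update rule: p ← p + [m·(1−p) − e·p]·Δt with Δt = 2.
t = 2: p = 0.19300 + (+0.11440) = 0.30740
t = 4: p = 0.30740 + (-0.03592) = 0.27148
t = 6: p = 0.27148 + (+0.01128) = 0.28276
t = 8: p = 0.28276 + (-0.00354) = 0.27921

0.279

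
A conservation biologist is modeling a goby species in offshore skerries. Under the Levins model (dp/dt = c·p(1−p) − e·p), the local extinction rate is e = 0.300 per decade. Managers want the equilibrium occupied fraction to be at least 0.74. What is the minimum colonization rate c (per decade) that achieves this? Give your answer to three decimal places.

1.154

p* = 1 − e/c ≥ 0.74 requires e/c ≤ 0.2600, i.e. c ≥ e/0.2600.
c_min = 0.300/0.2600 = 1.1538.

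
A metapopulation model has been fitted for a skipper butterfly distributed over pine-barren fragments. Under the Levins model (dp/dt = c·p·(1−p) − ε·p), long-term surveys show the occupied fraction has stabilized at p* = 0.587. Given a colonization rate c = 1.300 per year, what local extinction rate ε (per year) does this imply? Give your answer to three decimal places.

0.537

At equilibrium c(1−p*) = ε.
ε = 1.300 × (1 − 0.587) = 1.300 × 0.4130 = 0.5369.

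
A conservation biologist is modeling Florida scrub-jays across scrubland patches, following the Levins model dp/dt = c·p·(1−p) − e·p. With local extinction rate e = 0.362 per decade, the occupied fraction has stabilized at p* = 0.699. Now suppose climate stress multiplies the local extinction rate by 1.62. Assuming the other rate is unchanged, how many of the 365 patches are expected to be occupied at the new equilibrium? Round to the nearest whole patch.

Balance c(1−p*) = e gives c = e/(1 − 0.69900) = 0.362/0.30100 = 1.20266.
New p* = 1 − e/c = 1 − 0.58644/1.20266 = 0.51238.
Expected occupied = 365 × 0.51238 = 187.02 ≈ 187.

187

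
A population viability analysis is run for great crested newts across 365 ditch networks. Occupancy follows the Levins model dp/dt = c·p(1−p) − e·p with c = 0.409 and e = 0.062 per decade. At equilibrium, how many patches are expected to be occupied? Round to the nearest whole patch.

310

p* = 1 − e/c = 1 − 0.062/0.409 = 0.8484.
Expected occupied patches = N × p* = 365 × 0.8484 = 309.67 ≈ 310.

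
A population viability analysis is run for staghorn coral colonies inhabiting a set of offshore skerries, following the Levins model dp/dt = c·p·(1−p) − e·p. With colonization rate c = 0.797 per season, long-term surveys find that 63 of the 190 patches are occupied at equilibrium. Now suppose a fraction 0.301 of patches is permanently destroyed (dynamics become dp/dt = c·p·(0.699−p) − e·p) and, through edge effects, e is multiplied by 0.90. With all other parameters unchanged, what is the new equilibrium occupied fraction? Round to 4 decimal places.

Observed p* = 63/190 = 0.33158.
Balance c(1−p*) = e gives e = 0.797×(1 − 0.33158) = 0.53273.
New p* = 0.699 − e/c = 0.699 − 0.47946/0.79700 = 0.09742.

0.0974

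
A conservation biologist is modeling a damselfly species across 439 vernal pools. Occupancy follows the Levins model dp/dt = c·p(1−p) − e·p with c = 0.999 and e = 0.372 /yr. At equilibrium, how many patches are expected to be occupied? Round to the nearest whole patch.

276

p* = 1 − e/c = 1 − 0.372/0.999 = 0.6276.
Expected occupied patches = N × p* = 439 × 0.6276 = 275.53 ≈ 276.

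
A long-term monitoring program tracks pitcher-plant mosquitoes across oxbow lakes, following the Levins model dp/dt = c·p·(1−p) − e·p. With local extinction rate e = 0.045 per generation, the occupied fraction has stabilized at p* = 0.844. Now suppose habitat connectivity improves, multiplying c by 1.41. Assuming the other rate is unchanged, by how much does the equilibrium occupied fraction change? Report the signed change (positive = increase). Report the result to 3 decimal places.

0.045

Balance c(1−p*) = e gives c = e/(1 − 0.84400) = 0.045/0.15600 = 0.28846.
New p* = 1 − e/c = 1 − 0.04500/0.40673 = 0.88936.
Δp* = 0.88936 − 0.84400 = +0.04536.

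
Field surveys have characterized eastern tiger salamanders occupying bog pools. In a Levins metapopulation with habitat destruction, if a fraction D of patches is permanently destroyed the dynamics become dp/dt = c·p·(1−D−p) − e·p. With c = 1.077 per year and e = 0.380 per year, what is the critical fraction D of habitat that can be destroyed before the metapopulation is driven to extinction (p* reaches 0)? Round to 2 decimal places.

The nontrivial equilibrium is p* = (1−D) − e/c; extinction occurs when this hits zero.
So D_crit = 1 − e/c = 1 − 0.380/1.077 = 1 − 0.3528 = 0.6472.
This equals the undisturbed p*, a classic result of Lande's extension.

0.65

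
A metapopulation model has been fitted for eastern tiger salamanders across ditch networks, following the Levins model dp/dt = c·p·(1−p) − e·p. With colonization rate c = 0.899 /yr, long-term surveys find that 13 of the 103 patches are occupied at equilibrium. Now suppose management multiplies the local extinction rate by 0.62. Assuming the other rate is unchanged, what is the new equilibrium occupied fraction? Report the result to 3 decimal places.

0.458

Observed p* = 13/103 = 0.12621.
Balance c(1−p*) = e gives e = 0.899×(1 − 0.12621) = 0.78554.
New p* = 1 − e/c = 1 − 0.48703/0.89900 = 0.45825.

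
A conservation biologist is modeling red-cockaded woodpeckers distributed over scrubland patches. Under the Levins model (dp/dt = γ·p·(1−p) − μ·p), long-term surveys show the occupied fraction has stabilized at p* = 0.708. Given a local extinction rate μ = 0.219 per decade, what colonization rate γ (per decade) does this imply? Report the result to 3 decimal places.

At equilibrium γ(1−p*) = μ, so γ = μ/(1−p*).
γ = 0.219/(1 − 0.708) = 0.219/0.2920 = 0.7500.

0.750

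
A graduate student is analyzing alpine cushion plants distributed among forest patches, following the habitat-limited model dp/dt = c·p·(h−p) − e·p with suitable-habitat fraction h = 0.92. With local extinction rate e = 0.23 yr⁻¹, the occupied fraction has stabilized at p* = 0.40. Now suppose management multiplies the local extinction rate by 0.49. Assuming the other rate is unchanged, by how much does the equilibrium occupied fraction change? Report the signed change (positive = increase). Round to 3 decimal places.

0.265

Balance c(h−p*) = e gives c = e/(0.92 − 0.40000) = 0.23/0.52000 = 0.44231.
New p* = 0.92 − e/c = 0.92 − 0.11270/0.44231 = 0.66520.
Δp* = 0.66520 − 0.40000 = +0.26520.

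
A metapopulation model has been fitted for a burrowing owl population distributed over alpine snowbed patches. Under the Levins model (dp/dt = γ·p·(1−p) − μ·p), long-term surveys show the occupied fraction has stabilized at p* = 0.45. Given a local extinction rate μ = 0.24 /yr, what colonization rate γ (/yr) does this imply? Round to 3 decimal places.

At equilibrium γ(1−p*) = μ, so γ = μ/(1−p*).
γ = 0.24/(1 − 0.45) = 0.24/0.5500 = 0.4364.

0.436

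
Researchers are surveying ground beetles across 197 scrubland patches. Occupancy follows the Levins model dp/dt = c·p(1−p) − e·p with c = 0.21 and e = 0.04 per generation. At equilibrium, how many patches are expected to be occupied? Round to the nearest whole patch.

p* = 1 − e/c = 1 − 0.04/0.21 = 0.8095.
Expected occupied patches = N × p* = 197 × 0.8095 = 159.48 ≈ 159.

159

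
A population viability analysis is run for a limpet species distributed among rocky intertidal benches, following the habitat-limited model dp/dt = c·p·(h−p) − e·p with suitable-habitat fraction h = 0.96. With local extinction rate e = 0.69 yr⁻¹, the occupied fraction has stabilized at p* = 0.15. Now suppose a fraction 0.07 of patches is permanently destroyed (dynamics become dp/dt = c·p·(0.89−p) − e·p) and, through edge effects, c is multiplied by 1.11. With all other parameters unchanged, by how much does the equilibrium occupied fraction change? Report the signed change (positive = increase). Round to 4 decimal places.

Balance c(h−p*) = e gives c = e/(0.96 − 0.15000) = 0.69/0.81000 = 0.85185.
New p* = 0.89 − e/c = 0.89 − 0.69000/0.94555 = 0.16027.
Δp* = 0.16027 − 0.15000 = +0.01027.

0.0103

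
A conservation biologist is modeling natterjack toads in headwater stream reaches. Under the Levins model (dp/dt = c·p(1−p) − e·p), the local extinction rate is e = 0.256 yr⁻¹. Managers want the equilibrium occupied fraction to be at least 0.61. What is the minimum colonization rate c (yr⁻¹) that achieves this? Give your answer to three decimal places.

0.656

p* = 1 − e/c ≥ 0.61 requires e/c ≤ 0.3900, i.e. c ≥ e/0.3900.
c_min = 0.256/0.3900 = 0.6564.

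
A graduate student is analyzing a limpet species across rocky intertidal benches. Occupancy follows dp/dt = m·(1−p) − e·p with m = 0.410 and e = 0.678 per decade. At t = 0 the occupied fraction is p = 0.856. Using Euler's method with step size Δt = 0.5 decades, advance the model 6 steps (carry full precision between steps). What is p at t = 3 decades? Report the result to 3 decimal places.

Update rule: p ← p + [m·(1−p) − e·p]·Δt with Δt = 0.5.
t = 0.5: p = 0.85600 + (-0.26066) = 0.59534
t = 1: p = 0.59534 + (-0.11886) = 0.47647
t = 1.5: p = 0.47647 + (-0.05420) = 0.42227
t = 2: p = 0.42227 + (-0.02472) = 0.39756
t = 2.5: p = 0.39756 + (-0.01127) = 0.38629
t = 3: p = 0.38629 + (-0.00514) = 0.38115

0.381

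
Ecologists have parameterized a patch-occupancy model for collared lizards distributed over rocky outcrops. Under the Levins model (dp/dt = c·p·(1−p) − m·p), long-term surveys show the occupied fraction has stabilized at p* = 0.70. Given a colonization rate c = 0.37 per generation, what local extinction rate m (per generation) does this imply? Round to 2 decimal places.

0.11

At equilibrium c(1−p*) = m.
m = 0.37 × (1 − 0.70) = 0.37 × 0.3000 = 0.1110.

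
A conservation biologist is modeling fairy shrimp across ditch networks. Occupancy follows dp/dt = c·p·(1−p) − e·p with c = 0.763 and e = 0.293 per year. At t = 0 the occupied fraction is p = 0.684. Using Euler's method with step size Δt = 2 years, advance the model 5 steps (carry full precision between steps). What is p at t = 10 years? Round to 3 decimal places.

0.616

Update rule: p ← p + [c·p·(1−p) − e·p]·Δt with Δt = 2.
p: 0.68400 → 0.61301  (Δp = -0.07099)
p: 0.61301 → 0.61580  (Δp = +0.00279)
p: 0.61580 → 0.61598  (Δp = +0.00018)
p: 0.61598 → 0.61599  (Δp = +0.00001)
p: 0.61599 → 0.61599  (Δp = +0.00000)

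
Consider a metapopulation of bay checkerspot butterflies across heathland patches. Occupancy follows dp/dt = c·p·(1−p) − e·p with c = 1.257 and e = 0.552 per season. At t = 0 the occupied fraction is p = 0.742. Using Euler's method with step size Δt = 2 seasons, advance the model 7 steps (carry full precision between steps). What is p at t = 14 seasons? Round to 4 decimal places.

0.5608

Update rule: p ← p + [c·p·(1−p) − e·p]·Δt with Δt = 2.
  1  |  dp/dt·Δt = -0.337898  |  p_1 = 0.404102
  2  |  dp/dt·Δt = +0.159252  |  p_2 = 0.563354
  3  |  dp/dt·Δt = -0.003533  |  p_3 = 0.559821
  4  |  dp/dt·Δt = +0.001461  |  p_4 = 0.561282
  5  |  dp/dt·Δt = -0.000597  |  p_5 = 0.560685
  6  |  dp/dt·Δt = +0.000245  |  p_6 = 0.560930
  7  |  dp/dt·Δt = -0.000100  |  p_7 = 0.560830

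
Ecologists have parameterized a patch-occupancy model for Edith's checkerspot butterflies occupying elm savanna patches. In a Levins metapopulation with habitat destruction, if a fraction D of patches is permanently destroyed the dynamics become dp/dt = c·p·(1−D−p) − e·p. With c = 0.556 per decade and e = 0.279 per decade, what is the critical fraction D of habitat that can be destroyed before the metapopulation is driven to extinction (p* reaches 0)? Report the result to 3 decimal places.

0.498

The nontrivial equilibrium is p* = (1−D) − e/c; extinction occurs when this hits zero.
So D_crit = 1 − e/c = 1 − 0.279/0.556 = 1 − 0.5018 = 0.4982.
This equals the undisturbed p*, a classic result of Lande's extension.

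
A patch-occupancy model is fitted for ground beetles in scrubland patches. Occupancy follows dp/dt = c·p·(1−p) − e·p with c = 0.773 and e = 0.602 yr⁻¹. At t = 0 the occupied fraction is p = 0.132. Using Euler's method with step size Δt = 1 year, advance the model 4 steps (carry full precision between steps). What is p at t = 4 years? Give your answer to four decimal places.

0.1658

Update rule: p ← p + [c·p·(1−p) − e·p]·Δt with Δt = 1.
step 1: Δp = +0.00910, p = 0.14110
step 2: Δp = +0.00874, p = 0.14984
step 3: Δp = +0.00827, p = 0.15811
step 4: Δp = +0.00771, p = 0.16582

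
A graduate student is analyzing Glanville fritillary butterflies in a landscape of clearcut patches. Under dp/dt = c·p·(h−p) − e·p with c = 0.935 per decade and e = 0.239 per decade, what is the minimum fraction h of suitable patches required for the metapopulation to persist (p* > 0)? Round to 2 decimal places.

p* = h − e/c is positive only when h > e/c.
h_min = e/c = 0.239/0.935 = 0.2556.

0.26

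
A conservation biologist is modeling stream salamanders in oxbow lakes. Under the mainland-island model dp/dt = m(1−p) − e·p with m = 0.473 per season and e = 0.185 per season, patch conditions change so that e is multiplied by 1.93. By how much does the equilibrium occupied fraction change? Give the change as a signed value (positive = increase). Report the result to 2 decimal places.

Before: p* = 0.473/(0.473+0.185) = 0.7188.
After: m = 0.473, e = 0.35705; p* = 0.473/0.8300 = 0.5698.
Δp* = 0.5698 − 0.7188 = -0.1490.

-0.15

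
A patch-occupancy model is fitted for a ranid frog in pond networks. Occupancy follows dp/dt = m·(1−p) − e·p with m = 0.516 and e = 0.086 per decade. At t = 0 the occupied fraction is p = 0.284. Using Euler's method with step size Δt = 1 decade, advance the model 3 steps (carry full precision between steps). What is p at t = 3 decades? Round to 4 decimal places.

0.8210

Update rule: p ← p + [m·(1−p) − e·p]·Δt with Δt = 1.
t = 1: p = 0.28400 + (+0.34503) = 0.62903
t = 2: p = 0.62903 + (+0.13732) = 0.76635
t = 3: p = 0.76635 + (+0.05465) = 0.82101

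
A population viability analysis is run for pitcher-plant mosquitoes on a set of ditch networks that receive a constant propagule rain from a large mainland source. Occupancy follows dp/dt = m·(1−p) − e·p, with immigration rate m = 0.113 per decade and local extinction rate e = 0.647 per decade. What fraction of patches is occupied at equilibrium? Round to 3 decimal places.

0.149

Setting dp/dt = 0: m − m·p* = e·p*, so m = (m+e)·p*.
p* = m/(m+e) = 0.113/(0.113+0.647) = 0.113/0.7600 = 0.1487.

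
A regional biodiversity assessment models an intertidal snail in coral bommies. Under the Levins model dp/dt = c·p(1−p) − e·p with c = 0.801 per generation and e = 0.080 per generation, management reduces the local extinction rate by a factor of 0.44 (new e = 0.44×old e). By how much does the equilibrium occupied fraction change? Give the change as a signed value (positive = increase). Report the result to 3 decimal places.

Before: p* = 1 − 0.080/0.801 = 0.9001.
After the change, c = 0.801, e = 0.0352, so p* = 1 − 0.0352/0.801 = 0.9561.
Δp* = 0.9561 − 0.9001 = +0.0559.

0.056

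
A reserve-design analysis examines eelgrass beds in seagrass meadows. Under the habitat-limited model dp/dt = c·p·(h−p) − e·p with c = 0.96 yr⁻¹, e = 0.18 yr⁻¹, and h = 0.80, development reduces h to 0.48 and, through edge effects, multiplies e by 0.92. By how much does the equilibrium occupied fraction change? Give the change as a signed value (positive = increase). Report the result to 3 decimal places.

-0.305

Before: p* = h − e/c = 0.80 − 0.18/0.96 = 0.80 − 0.1875 = 0.6125.
After: c = 0.96, e = 0.1656, h = 0.48; p* = 0.48 − 0.1656/0.96 = 0.3075.
Δp* = 0.3075 − 0.6125 = -0.3050.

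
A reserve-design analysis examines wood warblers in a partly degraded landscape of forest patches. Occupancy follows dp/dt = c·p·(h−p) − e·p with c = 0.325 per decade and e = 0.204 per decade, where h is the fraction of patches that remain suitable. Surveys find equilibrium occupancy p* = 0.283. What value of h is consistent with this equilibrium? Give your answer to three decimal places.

0.911

At equilibrium c(h−p*) = e, so h = p* + e/c.
h = 0.283 + 0.204/0.325 = 0.283 + 0.6277 = 0.9107.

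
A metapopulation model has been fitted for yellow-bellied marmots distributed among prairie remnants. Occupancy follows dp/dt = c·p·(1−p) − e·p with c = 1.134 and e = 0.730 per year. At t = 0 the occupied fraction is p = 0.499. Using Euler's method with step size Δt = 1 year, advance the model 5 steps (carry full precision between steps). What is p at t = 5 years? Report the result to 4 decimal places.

0.3624

Update rule: p ← p + [c·p·(1−p) − e·p]·Δt with Δt = 1.
t = 1: p = 0.49900 + (-0.08077) = 0.41823
t = 2: p = 0.41823 + (-0.02939) = 0.38884
t = 3: p = 0.38884 + (-0.01437) = 0.37447
t = 4: p = 0.37447 + (-0.00773) = 0.36674
t = 5: p = 0.36674 + (-0.00436) = 0.36238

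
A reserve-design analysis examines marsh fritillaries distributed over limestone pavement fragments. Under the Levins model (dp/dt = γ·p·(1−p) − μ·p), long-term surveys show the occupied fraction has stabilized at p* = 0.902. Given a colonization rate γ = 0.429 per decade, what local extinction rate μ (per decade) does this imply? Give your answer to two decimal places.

At equilibrium γ(1−p*) = μ.
μ = 0.429 × (1 − 0.902) = 0.429 × 0.0980 = 0.0420.

0.04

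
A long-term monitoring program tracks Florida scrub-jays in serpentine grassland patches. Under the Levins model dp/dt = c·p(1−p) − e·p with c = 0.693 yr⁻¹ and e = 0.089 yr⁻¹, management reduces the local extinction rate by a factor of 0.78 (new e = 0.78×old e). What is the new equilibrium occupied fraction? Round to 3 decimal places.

Before: p* = 1 − 0.089/0.693 = 0.8716.
After the change, c = 0.693, e = 0.06942, so p* = 1 − 0.06942/0.693 = 0.8998.

0.900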